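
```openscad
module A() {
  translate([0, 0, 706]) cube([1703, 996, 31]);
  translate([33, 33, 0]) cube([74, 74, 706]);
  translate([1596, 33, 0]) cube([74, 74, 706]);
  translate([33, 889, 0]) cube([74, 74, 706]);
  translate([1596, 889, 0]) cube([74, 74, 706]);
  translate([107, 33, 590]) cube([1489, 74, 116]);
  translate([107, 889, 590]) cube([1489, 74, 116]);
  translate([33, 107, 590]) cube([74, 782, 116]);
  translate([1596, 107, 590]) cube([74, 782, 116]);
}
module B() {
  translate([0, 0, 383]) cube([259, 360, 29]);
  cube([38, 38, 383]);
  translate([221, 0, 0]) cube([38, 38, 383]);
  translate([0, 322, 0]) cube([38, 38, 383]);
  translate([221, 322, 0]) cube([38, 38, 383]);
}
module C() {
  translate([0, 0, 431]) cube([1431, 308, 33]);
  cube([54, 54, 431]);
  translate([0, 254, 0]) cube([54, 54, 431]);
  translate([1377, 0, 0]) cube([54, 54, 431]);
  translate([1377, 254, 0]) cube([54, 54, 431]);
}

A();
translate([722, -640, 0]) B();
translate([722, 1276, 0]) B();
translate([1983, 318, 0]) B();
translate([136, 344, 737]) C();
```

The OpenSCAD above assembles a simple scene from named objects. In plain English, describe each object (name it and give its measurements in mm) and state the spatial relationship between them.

A is a table with a 1703×996 mm rectangular top, 31 mm thick, top surface at z = 737 mm, supported by four 74×74 mm square legs, each inset 33 mm from the nearest pair of top edges, running from the floor. Four apron rails, 74 mm thick and 116 mm tall, run between adjacent legs with their top edges flush with the underside of the top and their outer faces flush with the legs' outer faces.

B is a four-legged stool. The seat is 259×360 mm, 29 mm thick, top at z = 412 mm. It stands on four square legs, each 38×38 mm in cross-section, from z = 0 to the seat underside, each flush with a corner of the seat.

C is a long wooden bench with a 1431 mm (x) × 308 mm (y) seat, 33 mm thick, its top surface 464 mm above the floor. Four 54 mm square legs at the seat corners, flush with the edges, run from z = 0 to the seat underside.

Three stools sit around the table at the −y, +y, +x sides. The bench is on top of the table, centred.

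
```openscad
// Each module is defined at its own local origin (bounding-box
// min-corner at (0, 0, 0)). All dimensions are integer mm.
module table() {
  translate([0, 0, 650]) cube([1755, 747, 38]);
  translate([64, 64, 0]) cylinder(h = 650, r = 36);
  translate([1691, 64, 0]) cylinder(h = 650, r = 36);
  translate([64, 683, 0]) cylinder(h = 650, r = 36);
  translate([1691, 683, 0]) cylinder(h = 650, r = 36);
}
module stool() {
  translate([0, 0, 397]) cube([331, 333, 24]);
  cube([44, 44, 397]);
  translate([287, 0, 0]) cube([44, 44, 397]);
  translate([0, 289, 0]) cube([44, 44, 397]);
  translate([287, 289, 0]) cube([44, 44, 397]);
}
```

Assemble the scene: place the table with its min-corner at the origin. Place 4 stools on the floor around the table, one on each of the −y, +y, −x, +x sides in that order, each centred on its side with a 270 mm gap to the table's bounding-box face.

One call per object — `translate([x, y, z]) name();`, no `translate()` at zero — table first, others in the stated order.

table();
translate([712, -603, 0]) stool();
translate([712, 1017, 0]) stool();
translate([-601, 207, 0]) stool();
translate([2025, 207, 0]) stool();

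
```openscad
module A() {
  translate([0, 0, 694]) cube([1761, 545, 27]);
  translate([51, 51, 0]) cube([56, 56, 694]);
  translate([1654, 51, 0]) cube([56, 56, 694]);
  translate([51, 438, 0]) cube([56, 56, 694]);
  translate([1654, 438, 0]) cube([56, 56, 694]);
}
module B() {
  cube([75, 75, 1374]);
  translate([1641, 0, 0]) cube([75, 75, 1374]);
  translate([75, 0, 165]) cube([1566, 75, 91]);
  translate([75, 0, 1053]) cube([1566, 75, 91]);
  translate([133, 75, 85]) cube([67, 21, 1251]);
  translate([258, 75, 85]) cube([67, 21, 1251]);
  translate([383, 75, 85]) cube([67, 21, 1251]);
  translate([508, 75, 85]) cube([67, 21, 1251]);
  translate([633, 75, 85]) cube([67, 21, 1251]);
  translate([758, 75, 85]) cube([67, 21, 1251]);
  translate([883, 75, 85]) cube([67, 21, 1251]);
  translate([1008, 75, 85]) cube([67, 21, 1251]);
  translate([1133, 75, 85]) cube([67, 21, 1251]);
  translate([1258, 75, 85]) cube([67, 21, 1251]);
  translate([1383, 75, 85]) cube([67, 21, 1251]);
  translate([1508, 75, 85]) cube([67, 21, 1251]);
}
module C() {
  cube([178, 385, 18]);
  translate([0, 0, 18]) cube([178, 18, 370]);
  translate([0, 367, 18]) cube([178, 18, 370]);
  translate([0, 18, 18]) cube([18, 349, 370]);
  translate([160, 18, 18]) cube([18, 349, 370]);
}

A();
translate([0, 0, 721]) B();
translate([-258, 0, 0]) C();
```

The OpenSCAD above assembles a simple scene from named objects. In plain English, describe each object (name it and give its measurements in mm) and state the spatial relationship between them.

A is a table with a 1761×545 mm rectangular top, 27 mm thick, top surface at z = 721 mm, supported by four 56×56 mm square legs, each inset 51 mm from the nearest pair of top edges, running from the floor.

B is a fence section. Two 75×75 mm posts, 1374 mm tall, stand on the floor with a clear span of 1566 mm between their inner faces. Two horizontal rails of 75×91 mm section span the gap between the posts with their undersides at z = 165 mm and z = 1053 mm, flush with the posts' −y face. 12 pickets, each 67 mm wide, 21 mm thick and 1251 mm tall, are fixed to the +y face of the rails with their bottoms at z = 85 mm, evenly spaced across the span with equal gaps (rounded down to the nearest mm) at the −x end and between each pair — any rounding remainder accumulates at the +x end.

C is an open-topped rectangular box: outside dimensions 178×385×388 mm, with a uniform wall and base thickness of 18 mm. The base is a full 178×385 slab on the floor; four walls sit on top of the base. The front and back walls (the −y and +y sides) span the full width; the two side walls fit between them.

The fence section is on top of the table. The open box is on the floor beside the table on its −x side.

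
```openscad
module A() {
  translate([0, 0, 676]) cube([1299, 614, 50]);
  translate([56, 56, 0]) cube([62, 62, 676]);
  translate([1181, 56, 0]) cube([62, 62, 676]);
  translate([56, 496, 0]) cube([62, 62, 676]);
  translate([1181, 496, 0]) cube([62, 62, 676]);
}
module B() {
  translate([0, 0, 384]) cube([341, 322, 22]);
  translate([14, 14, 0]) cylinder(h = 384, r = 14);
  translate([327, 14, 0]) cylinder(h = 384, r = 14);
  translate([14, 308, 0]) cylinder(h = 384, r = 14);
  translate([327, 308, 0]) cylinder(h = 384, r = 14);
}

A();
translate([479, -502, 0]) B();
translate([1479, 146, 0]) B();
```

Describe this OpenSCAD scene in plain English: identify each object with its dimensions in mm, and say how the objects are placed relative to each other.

A is a table: top 1299 mm (x) × 614 mm (y), 50 mm thick, upper face at z = 726 mm, on four 62×62 mm square legs, each inset 56 mm from the nearest pair of top edges, running from z = 0 to the bottom of the top.

B is a simple wooden stool: a rectangular seat 341 mm (x) by 322 mm (y), 22 mm thick, top face at z = 406 mm, on four round legs, each 28 mm in diameter. The legs rest on z = 0, each leg's axis is inset half a diameter from the nearest pair of seat edges (so the leg's bounding box is flush with the corner).

Two stools sit around the table at the −y, +x sides.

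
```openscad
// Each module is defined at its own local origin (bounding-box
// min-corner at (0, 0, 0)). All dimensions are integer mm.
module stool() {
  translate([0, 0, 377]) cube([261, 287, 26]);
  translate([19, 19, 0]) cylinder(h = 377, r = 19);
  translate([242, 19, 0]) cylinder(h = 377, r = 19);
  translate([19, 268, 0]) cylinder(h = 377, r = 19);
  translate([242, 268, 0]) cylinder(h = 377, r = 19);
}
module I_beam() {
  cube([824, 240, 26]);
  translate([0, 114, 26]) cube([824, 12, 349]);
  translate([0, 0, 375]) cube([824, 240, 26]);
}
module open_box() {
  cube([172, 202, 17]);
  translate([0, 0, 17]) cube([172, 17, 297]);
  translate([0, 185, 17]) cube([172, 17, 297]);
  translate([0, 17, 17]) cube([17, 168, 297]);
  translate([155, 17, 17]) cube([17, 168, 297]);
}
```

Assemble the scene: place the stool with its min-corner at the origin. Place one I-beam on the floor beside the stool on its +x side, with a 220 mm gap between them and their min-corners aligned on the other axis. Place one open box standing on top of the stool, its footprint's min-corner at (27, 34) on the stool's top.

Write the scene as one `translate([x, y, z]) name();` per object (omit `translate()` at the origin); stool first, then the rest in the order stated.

stool();
translate([481, 0, 0]) I_beam();
translate([27, 34, 403]) open_box();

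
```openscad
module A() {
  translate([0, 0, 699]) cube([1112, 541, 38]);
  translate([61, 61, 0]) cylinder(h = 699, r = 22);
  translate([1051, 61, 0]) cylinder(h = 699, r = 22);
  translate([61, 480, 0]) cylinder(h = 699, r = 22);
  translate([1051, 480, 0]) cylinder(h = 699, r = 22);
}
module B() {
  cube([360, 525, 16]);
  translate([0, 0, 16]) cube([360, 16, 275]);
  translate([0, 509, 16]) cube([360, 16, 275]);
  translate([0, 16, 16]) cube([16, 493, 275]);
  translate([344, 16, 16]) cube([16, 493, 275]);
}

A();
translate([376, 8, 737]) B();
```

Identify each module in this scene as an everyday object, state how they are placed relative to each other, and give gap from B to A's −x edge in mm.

A is a table. B is an open box. The open box is on top of the table, centred. The gap from the open box to the table's −x edge is 376 mm.

The open box's min-x is at 376; the table's min-x is 0; gap = 376 mm.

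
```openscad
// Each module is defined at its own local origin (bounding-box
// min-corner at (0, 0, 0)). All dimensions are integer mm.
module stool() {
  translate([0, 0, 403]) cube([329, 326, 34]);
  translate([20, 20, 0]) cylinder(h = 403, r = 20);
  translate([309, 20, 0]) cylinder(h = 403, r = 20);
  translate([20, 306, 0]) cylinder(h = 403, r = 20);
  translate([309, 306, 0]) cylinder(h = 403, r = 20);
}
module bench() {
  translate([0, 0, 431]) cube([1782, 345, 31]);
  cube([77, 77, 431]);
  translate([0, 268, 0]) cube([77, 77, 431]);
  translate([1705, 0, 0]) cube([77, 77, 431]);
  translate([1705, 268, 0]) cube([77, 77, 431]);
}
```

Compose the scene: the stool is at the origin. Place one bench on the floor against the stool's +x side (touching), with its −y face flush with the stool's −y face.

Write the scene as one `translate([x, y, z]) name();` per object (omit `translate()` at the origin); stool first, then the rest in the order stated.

stool();
translate([329, 0, 0]) bench();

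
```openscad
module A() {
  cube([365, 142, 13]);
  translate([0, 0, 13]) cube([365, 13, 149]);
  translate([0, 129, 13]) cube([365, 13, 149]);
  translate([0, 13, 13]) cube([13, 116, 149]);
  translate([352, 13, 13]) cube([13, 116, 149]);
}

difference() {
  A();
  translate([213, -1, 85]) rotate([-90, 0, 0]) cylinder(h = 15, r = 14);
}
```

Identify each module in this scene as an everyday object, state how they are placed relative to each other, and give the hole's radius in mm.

The subtracted cylinder has r = 14 mm.

A is an open box. The open box has a circular hole through its front wall. The hole's radius is 14 mm.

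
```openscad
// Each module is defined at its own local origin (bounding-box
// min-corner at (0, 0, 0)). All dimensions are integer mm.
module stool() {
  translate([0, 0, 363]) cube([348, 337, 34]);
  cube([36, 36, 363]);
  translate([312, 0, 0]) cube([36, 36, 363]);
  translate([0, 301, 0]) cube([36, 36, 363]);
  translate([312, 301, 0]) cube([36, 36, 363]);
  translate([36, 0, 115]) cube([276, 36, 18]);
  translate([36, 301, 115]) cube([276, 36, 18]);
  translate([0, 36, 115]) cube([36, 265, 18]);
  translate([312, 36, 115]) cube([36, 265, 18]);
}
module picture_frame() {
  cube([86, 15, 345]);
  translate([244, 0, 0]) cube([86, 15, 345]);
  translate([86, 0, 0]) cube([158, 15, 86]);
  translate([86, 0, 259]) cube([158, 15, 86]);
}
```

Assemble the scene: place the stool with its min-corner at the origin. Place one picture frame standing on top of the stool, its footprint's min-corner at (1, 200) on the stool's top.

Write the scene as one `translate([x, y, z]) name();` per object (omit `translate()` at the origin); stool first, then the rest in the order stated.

stool();
translate([1, 200, 397]) picture_frame();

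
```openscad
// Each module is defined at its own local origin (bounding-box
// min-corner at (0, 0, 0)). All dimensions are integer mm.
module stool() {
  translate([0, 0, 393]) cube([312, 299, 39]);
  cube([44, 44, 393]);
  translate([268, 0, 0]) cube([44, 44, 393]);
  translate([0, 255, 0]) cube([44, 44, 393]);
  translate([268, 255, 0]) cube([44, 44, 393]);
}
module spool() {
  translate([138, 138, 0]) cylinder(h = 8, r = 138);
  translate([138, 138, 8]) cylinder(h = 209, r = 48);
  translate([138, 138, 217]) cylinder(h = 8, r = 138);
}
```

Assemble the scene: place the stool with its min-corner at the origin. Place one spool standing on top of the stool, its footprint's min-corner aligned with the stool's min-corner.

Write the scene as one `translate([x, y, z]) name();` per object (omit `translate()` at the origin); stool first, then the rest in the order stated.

stool();
translate([0, 0, 432]) spool();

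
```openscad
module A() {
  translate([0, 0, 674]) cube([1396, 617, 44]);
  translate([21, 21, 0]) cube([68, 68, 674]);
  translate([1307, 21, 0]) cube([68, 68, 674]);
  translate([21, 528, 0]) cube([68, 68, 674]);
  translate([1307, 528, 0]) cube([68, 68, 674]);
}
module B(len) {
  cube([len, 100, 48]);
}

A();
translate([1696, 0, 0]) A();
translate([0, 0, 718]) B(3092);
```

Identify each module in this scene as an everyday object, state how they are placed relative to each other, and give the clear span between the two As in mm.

A is a table. B is a beam. A beam spans the tops of two tables. The clear span between the two tables is 300 mm.

Second table starts at x = 1696; first ends at x = 1396; clear span = 1696 − 1396 = 300 mm.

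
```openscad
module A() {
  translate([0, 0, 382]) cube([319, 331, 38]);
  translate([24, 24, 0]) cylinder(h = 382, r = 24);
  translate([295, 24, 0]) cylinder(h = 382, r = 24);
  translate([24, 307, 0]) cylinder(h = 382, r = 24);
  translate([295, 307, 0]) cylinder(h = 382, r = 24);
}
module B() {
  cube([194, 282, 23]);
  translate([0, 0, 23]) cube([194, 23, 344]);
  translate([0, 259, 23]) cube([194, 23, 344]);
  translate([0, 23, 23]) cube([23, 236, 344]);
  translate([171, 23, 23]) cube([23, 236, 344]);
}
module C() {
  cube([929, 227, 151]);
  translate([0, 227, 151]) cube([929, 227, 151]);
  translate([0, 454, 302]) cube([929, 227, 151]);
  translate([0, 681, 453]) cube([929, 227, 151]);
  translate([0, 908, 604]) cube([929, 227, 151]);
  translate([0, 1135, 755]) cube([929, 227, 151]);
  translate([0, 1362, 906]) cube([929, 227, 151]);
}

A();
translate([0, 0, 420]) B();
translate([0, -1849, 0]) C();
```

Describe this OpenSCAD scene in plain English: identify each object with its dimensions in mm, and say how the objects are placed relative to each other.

A is a four-legged stool. The seat is a 319×331×38 mm slab whose top surface is at z = 420 mm; four round legs, each 48 mm in diameter, run from the floor (z = 0) to the underside of the seat, each leg's axis is inset half a diameter from the nearest pair of seat edges (so the leg's bounding box is flush with the corner).

B is an open-topped rectangular box: outside dimensions 194×282×367 mm, with a uniform wall and base thickness of 23 mm. The base is a full 194×282 slab on the floor; four walls sit on top of the base. The front and back walls (the −y and +y sides) span the full width; the two side walls fit between them.

C is a run of 7 identical solid stair steps. Each tread is 929×227 mm and each step block is 151 mm high. Step 1 rests on the floor; step k is offset from step 1 by (k−1)×227 mm in y and (k−1)×151 mm in z.

The open box is on top of the stool. The staircase is on the floor beside the stool on its −y side.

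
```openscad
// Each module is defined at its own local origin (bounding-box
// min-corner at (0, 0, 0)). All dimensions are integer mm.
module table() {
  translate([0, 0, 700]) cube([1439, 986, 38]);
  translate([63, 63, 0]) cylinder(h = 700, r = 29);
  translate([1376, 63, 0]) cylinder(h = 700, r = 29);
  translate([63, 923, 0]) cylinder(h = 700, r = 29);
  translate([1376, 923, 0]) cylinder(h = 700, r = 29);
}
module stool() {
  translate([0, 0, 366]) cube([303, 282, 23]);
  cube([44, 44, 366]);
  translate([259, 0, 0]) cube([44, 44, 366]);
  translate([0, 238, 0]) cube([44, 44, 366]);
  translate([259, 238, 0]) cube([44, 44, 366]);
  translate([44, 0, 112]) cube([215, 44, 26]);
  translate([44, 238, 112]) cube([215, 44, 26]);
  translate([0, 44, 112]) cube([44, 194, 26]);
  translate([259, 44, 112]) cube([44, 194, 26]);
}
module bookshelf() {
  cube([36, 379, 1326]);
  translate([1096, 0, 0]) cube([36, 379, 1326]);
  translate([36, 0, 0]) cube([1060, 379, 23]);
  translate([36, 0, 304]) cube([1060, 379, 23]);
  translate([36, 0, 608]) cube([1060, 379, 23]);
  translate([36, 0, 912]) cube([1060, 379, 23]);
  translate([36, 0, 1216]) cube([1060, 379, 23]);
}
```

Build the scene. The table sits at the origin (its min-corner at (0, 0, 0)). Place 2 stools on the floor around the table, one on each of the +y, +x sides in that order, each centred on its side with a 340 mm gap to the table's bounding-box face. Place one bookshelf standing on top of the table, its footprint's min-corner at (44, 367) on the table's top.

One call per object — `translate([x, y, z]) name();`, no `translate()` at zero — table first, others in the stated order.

table();
translate([568, 1326, 0]) stool();
translate([1779, 352, 0]) stool();
translate([44, 367, 738]) bookshelf();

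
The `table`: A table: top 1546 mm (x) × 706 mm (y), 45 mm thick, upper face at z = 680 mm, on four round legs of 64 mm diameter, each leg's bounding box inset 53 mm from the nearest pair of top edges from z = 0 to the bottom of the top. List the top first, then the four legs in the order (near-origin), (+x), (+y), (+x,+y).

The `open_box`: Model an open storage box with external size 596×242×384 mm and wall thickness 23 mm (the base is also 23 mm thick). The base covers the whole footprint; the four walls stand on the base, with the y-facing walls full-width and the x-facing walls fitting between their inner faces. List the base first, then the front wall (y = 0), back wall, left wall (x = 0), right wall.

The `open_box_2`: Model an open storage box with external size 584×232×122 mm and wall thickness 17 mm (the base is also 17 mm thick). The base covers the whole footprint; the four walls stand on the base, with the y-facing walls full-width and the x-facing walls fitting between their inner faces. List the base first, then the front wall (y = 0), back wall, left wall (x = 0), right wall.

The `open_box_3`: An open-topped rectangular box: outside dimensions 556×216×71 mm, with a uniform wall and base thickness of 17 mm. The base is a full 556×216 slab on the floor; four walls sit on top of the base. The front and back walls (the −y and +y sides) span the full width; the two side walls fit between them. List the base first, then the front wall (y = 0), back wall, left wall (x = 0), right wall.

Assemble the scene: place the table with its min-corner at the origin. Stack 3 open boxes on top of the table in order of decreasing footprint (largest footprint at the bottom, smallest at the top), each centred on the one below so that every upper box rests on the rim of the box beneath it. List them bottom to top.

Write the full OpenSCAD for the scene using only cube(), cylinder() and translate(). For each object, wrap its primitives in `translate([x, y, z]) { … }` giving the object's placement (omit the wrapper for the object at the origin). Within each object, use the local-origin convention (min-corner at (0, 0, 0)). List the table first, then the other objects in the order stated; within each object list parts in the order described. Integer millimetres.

translate([0, 0, 635]) cube([1546, 706, 45]);
translate([85, 85, 0]) cylinder(h = 635, r = 32);
translate([1461, 85, 0]) cylinder(h = 635, r = 32);
translate([85, 621, 0]) cylinder(h = 635, r = 32);
translate([1461, 621, 0]) cylinder(h = 635, r = 32);
translate([475, 232, 680]) {
  cube([596, 242, 23]);
  translate([0, 0, 23]) cube([596, 23, 361]);
  translate([0, 219, 23]) cube([596, 23, 361]);
  translate([0, 23, 23]) cube([23, 196, 361]);
  translate([573, 23, 23]) cube([23, 196, 361]);
}
translate([481, 237, 1064]) {
  cube([584, 232, 17]);
  translate([0, 0, 17]) cube([584, 17, 105]);
  translate([0, 215, 17]) cube([584, 17, 105]);
  translate([0, 17, 17]) cube([17, 198, 105]);
  translate([567, 17, 17]) cube([17, 198, 105]);
}
translate([495, 245, 1186]) {
  cube([556, 216, 17]);
  translate([0, 0, 17]) cube([556, 17, 54]);
  translate([0, 199, 17]) cube([556, 17, 54]);
  translate([0, 17, 17]) cube([17, 182, 54]);
  translate([539, 17, 17]) cube([17, 182, 54]);
}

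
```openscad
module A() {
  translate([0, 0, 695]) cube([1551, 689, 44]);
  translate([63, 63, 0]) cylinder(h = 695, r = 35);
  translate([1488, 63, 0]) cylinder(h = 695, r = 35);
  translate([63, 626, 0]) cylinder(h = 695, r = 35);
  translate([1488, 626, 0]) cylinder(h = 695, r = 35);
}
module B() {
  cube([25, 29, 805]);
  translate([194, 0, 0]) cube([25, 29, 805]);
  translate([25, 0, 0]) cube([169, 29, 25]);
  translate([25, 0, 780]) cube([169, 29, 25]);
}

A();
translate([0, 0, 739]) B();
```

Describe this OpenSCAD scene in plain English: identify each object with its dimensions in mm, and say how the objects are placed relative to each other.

A is a rectangular dining table. The top is 1551×689×44 mm with its upper surface at z = 739 mm. It stands on four round legs of 70 mm diameter, each leg's bounding box inset 28 mm from the nearest pair of top edges, running from the floor to the underside of the top.

B is a picture frame with a 169×755 mm rectangular opening (x by z) and a uniform 25 mm border on every side. Frame depth is 29 mm along y. It is built from two vertical stiles running the full outside height and two horizontal rails spanning the gap between the stiles.

The picture frame is on top of the table.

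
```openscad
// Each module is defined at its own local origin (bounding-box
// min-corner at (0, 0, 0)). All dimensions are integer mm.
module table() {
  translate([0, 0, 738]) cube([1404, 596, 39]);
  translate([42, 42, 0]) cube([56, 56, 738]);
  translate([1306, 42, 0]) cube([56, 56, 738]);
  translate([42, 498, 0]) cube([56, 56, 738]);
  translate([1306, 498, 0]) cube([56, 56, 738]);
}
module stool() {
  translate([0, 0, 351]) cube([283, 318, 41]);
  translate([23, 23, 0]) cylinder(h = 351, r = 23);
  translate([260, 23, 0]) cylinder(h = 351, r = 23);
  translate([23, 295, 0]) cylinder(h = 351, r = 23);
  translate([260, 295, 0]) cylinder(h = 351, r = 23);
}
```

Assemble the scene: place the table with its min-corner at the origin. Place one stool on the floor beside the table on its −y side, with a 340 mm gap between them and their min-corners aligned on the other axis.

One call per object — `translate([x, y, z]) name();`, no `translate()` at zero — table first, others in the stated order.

table();
translate([0, -658, 0]) stool();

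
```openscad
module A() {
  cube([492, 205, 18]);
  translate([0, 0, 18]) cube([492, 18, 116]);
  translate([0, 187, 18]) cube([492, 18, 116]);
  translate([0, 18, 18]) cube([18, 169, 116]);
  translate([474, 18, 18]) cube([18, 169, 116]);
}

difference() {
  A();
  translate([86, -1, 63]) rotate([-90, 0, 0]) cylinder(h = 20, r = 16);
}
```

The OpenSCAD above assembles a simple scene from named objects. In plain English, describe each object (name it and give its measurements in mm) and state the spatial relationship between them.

A is an open storage box with external size 492×205×134 mm and wall thickness 18 mm (the base is also 18 mm thick). The base covers the whole footprint; the four walls stand on the base, with the y-facing walls full-width and the x-facing walls fitting between their inner faces.

The open box has a circular hole of radius 16 mm through its front wall, centred at (x = 86, z = 63).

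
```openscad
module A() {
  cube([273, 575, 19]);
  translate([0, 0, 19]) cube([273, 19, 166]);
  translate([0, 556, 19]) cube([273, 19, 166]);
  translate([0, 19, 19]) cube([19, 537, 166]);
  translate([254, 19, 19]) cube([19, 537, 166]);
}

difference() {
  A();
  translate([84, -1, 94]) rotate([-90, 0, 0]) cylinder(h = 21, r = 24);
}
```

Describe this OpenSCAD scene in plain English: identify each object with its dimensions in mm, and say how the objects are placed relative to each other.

A is an open-topped rectangular box: outside dimensions 273×575×185 mm, with a uniform wall and base thickness of 19 mm. The base is a full 273×575 slab on the floor; four walls sit on top of the base. The front and back walls (the −y and +y sides) span the full width; the two side walls fit between them.

The open box has a circular hole of radius 24 mm through its front wall, centred at (x = 84, z = 94).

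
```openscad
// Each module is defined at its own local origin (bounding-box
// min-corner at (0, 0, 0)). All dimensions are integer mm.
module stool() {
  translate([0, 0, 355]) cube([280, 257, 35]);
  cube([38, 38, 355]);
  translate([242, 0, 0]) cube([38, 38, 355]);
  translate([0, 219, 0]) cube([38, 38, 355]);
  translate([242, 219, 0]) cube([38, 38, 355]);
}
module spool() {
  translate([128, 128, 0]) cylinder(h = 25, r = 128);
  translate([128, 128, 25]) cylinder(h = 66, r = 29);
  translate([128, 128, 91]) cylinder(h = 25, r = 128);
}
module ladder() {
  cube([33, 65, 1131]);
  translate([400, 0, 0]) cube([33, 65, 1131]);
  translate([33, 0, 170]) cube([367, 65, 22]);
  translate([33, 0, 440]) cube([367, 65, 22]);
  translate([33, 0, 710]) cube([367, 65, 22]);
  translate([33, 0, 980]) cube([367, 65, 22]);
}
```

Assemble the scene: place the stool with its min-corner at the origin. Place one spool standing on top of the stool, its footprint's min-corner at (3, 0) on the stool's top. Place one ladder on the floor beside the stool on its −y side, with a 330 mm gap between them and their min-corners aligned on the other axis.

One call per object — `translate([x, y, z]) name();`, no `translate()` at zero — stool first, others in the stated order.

stool();
translate([3, 0, 390]) spool();
translate([0, -395, 0]) ladder();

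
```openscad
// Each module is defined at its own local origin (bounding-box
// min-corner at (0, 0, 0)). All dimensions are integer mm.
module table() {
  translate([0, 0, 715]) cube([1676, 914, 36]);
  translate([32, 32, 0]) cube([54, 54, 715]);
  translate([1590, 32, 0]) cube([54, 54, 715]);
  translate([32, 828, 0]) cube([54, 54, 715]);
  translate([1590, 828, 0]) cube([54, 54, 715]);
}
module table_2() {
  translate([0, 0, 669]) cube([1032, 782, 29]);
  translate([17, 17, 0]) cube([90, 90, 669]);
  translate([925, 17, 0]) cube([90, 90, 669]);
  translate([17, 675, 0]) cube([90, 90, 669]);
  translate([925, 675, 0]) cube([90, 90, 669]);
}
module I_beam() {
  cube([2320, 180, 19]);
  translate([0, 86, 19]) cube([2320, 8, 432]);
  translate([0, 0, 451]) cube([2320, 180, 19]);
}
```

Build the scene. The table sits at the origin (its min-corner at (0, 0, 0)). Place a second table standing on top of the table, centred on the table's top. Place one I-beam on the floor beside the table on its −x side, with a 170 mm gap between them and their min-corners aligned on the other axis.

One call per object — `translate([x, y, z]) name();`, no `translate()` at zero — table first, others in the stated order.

table();
translate([322, 66, 751]) table_2();
translate([-2490, 0, 0]) I_beam();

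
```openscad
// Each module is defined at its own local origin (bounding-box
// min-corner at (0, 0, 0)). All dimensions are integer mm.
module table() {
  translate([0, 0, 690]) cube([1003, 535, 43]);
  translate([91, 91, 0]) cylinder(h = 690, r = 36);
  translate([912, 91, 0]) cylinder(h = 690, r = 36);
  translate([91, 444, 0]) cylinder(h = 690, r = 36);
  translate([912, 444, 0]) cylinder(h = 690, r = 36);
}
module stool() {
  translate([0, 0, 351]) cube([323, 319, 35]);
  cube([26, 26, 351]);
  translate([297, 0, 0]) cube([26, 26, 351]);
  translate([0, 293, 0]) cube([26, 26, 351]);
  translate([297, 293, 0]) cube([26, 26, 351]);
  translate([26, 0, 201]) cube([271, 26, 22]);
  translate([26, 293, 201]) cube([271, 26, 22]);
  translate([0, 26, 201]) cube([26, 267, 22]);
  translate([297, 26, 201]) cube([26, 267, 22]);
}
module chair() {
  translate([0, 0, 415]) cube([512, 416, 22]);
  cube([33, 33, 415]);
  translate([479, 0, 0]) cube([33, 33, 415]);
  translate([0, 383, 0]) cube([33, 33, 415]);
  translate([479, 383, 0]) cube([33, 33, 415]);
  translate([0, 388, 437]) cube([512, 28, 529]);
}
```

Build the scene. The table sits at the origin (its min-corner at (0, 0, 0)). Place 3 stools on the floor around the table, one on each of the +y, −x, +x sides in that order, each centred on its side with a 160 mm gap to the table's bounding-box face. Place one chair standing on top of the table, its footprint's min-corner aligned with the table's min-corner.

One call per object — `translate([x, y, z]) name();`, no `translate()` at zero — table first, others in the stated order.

table();
translate([340, 695, 0]) stool();
translate([-483, 108, 0]) stool();
translate([1163, 108, 0]) stool();
translate([0, 0, 733]) chair();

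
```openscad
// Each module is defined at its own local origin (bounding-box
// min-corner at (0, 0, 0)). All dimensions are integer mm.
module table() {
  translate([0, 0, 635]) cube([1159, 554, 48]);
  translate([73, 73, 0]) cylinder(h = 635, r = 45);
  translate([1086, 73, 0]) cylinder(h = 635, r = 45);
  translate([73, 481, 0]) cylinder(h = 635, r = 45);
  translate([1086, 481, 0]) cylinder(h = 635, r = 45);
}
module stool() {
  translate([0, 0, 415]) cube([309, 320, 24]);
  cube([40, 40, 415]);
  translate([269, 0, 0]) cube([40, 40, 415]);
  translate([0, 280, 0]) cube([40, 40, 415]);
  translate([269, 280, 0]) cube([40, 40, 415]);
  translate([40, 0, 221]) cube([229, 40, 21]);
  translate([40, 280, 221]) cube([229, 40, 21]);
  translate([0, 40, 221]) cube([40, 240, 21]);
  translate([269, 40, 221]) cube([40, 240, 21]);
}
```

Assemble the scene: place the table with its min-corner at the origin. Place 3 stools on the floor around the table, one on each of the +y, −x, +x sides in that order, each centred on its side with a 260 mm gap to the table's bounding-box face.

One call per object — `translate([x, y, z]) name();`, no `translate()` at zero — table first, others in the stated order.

table();
translate([425, 814, 0]) stool();
translate([-569, 117, 0]) stool();
translate([1419, 117, 0]) stool();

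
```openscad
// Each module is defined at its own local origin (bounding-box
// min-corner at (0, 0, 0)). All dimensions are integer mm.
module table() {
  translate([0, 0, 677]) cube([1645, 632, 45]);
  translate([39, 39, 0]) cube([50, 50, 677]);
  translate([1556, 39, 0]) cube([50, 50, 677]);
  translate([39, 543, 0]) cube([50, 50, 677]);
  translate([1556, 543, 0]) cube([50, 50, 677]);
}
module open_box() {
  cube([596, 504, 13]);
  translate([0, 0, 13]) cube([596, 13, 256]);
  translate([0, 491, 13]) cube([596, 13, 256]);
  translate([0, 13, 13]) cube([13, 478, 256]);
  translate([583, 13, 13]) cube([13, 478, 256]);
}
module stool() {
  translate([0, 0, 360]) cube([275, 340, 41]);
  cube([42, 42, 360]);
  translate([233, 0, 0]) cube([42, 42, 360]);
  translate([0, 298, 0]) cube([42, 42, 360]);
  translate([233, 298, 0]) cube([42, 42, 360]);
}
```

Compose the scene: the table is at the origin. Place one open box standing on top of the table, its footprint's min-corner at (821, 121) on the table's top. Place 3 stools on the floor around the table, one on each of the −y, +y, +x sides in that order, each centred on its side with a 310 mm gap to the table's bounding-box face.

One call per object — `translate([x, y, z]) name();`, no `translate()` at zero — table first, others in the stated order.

table();
translate([821, 121, 722]) open_box();
translate([685, -650, 0]) stool();
translate([685, 942, 0]) stool();
translate([1955, 146, 0]) stool();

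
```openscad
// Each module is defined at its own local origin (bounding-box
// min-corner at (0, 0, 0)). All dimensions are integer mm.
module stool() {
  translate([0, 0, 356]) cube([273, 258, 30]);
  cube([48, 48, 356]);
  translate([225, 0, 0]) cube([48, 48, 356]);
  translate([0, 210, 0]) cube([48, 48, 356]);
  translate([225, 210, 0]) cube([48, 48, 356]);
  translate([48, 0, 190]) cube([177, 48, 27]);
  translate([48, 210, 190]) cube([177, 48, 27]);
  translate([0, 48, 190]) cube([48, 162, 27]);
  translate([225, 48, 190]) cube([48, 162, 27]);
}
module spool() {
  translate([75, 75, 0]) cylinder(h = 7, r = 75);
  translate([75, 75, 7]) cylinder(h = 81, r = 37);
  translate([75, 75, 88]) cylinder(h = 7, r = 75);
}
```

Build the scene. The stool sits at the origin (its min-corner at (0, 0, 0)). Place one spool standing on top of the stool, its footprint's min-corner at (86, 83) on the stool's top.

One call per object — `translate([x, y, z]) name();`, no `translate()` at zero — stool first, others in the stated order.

stool();
translate([86, 83, 386]) spool();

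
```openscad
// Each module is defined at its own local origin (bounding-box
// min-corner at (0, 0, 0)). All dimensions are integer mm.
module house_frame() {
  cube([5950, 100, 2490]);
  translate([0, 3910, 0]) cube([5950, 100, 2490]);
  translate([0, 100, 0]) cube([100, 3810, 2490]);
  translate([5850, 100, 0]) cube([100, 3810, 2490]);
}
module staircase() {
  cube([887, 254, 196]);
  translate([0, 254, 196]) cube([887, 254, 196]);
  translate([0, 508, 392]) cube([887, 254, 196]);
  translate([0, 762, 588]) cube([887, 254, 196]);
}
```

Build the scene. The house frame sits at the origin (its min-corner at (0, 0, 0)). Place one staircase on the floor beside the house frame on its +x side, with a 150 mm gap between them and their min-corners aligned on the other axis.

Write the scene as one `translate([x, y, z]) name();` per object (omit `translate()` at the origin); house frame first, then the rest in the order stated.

house_frame();
translate([6100, 0, 0]) staircase();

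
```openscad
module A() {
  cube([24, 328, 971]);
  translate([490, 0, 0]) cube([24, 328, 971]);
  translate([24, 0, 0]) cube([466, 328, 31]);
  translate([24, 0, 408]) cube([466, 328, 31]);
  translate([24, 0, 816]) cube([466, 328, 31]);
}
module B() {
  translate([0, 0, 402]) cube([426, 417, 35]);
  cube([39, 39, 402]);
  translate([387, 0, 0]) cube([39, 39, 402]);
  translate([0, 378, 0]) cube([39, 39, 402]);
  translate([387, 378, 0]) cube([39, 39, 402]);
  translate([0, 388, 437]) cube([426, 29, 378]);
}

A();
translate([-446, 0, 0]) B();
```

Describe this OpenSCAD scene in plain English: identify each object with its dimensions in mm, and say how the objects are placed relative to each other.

A is an open bookshelf. Two side panels, each 24 mm thick, 328 mm deep and 971 mm tall, stand 514 mm apart (outside-to-outside). Between them sit 3 shelves, each 31 mm thick and 328 mm deep, spanning the full gap between the sides. The bottom shelf rests on the floor (its underside at z = 0) and the clear gap between one shelf's top and the next shelf's underside is 377 mm.

B is a chair. The seat is a 426×417×35 mm slab with its top at z = 437 mm, on four 39×39 mm corner legs (flush with the seat edges, standing on z = 0). A flat backrest 29 mm thick, 378 mm tall, spans the full seat width and rises from the seat top along its +y edge, rear face flush with the rear of the seat.

The chair is on the floor beside the bookshelf on its −x side.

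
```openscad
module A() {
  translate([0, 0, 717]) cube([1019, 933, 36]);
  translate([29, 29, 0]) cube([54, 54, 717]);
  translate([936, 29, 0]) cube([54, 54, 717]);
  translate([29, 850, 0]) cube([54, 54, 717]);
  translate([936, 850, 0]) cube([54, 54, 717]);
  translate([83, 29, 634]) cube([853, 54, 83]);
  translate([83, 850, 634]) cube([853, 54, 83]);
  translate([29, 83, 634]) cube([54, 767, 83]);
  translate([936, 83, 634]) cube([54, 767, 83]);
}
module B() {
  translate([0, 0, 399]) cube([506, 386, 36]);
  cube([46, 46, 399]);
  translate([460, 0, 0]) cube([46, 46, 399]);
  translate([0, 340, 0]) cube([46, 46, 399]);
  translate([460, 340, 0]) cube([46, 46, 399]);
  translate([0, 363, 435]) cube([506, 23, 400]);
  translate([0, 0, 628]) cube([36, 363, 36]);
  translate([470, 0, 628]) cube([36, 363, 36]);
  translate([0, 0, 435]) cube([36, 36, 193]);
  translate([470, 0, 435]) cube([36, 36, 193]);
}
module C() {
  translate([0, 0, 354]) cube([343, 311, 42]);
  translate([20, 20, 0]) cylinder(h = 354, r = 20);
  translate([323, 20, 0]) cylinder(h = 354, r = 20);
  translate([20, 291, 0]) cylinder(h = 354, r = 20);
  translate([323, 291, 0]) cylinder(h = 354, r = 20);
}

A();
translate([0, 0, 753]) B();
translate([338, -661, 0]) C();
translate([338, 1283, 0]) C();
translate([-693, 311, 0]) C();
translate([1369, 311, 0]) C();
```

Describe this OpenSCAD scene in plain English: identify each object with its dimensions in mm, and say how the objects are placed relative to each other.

A is a rectangular dining table. The top is 1019×933×36 mm with its upper surface at z = 753 mm. It stands on four 54×54 mm square legs, each inset 29 mm from the nearest pair of top edges, running from the floor to the underside of the top. Four apron rails, 54 mm thick and 83 mm tall, run between adjacent legs with their top edges flush with the underside of the top and their outer faces flush with the legs' outer faces.

B is a chair. The seat is a 506×386×36 mm slab with its top at z = 435 mm, on four 46×46 mm corner legs (flush with the seat edges, standing on z = 0). A flat backrest 23 mm thick, 400 mm tall, spans the full seat width and rises from the seat top along its +y edge, rear face flush with the rear of the seat. Two armrests of 36×36 mm section run along each side from the seat's front edge to the front of the backrest, top faces 229 mm above the seat top and outer faces flush with the seat's x-edges; a 36×36 mm post under the front of each armrest stands on the seat at the front corner.

C is a simple wooden stool: a rectangular seat 343 mm (x) by 311 mm (y), 42 mm thick, top face at z = 396 mm, on four round legs, each 40 mm in diameter. The legs rest on z = 0, each leg's axis is inset half a diameter from the nearest pair of seat edges (so the leg's bounding box is flush with the corner).

The chair is on top of the table. Four stools sit around the table at the −y, +y, −x, +x sides.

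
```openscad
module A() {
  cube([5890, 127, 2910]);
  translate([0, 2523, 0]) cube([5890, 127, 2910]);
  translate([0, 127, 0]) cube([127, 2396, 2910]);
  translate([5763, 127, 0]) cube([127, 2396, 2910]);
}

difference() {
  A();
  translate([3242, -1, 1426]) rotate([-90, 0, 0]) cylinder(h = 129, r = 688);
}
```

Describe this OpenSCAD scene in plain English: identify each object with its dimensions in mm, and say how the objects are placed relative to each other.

A is a box-shaped house frame (walls only): outside footprint 5890×2650 mm, wall height 2910 mm, wall thickness 127 mm. The two y-facing walls run the full x-width; the two x-facing walls fit between the inner faces of the y-facing walls.

The house frame has a circular hole of radius 688 mm through its front wall, centred at (x = 3242, z = 1426).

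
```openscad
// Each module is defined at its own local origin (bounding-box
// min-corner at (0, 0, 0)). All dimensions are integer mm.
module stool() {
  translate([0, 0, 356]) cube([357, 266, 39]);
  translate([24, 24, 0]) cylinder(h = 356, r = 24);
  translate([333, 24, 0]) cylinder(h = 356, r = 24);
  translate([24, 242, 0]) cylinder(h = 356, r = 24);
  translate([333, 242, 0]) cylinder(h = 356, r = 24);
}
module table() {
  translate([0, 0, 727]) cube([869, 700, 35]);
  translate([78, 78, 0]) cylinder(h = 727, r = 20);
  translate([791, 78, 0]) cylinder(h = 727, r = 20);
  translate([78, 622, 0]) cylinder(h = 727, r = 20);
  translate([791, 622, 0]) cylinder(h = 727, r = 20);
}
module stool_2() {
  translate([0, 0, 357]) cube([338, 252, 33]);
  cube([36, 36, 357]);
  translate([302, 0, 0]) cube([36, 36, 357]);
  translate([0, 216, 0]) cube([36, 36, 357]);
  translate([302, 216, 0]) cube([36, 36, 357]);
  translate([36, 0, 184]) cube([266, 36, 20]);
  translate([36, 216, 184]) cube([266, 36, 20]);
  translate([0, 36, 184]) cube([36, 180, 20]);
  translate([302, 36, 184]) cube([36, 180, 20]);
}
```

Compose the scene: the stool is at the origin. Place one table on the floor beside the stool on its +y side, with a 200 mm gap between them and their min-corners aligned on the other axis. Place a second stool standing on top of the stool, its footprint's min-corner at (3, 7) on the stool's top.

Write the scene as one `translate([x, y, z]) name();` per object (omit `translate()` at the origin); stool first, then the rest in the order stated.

stool();
translate([0, 466, 0]) table();
translate([3, 7, 395]) stool_2();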